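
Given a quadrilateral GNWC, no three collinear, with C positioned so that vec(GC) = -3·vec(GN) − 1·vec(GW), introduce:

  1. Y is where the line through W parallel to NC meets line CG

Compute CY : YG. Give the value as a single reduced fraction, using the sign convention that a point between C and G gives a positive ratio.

Choose coordinates G = (0, 0), N = (1, 0), W = (0, 1), C = (-3, -1).
1. Y is where the line through W parallel to NC meets line CG ⇒ Y = (12, 4)
Y = C + t·(G−C) with t = 5, so CY:YG = t:(1−t) = 5:-4

CY:YG = -5/4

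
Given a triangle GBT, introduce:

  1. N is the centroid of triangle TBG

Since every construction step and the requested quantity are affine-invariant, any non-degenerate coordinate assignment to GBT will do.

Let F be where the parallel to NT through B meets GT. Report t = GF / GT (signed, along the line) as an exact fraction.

Assign G = (0, 0), B = (1, 0), T = (0, 1) — the answer is frame-independent, so this choice is without loss of generality.
1. N is the centroid of triangle TBG ⇒ N = (1/3, 1/3)
through B parallel to NT: direction (-1/3, 2/3); meets GT at F = (0, 2)
F = G + t·(T−G) with t = 2

t = 2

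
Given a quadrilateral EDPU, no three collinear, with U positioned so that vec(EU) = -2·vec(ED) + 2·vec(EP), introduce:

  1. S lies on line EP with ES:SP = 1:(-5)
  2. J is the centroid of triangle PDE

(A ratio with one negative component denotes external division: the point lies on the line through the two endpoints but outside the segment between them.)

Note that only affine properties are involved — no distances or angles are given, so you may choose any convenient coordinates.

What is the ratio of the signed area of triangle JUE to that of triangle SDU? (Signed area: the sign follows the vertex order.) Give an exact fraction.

Choose coordinates E = (0, 0), D = (1, 0), P = (0, 1), U = (-2, 2).
1. S lies on line EP with ES:SP = 1:(-5) ⇒ S = (0, -1/4)
2. J is the centroid of triangle PDE ⇒ J = (1/3, 1/3)
2·[JUE] = 4/3, 2·[SDU] = 11/4
[JUE]:[SDU] = 4/3:11/4 = 16/33

[JUE]:[SDU] = 16/33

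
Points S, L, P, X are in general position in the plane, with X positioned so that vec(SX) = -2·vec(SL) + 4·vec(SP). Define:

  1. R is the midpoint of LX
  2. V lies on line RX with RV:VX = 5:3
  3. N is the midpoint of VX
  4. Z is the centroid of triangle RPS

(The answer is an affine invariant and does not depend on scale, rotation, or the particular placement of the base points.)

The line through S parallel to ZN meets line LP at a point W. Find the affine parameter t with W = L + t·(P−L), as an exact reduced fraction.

Set S = (0, 0), L = (1, 0), P = (0, 1), X = (-2, 4); any affine frame gives the same invariant.
1. R is the midpoint of LX ⇒ R = (-1/2, 2)
2. V lies on line RX with RV:VX = 5:3 ⇒ V = (-23/16, 13/4)
3. N is the midpoint of VX ⇒ N = (-55/32, 29/8)
4. Z is the centroid of triangle RPS ⇒ Z = (-1/6, 1)
through S parallel to ZN: direction (-149/96, 21/8); meets LP at W = (-149/103, 252/103)
W = L + t·(P−L) with t = 252/103

t = 252/103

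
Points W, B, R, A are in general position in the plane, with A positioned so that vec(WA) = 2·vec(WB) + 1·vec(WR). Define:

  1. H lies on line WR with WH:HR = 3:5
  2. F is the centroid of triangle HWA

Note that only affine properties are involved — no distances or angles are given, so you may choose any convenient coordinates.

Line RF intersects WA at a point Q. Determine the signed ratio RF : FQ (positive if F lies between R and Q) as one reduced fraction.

RF:FQ = 7

Choose coordinates W = (0, 0), B = (1, 0), R = (0, 1), A = (2, 1).
1. H lies on line WR with WH:HR = 3:5 ⇒ H = (0, 3/8)
2. F is the centroid of triangle HWA ⇒ F = (2/3, 11/24)
line RF meets WA at Q = (16/21, 8/21)
F = R + t·(Q−R) with t = 7/8, so RF:FQ = 7/8:1/8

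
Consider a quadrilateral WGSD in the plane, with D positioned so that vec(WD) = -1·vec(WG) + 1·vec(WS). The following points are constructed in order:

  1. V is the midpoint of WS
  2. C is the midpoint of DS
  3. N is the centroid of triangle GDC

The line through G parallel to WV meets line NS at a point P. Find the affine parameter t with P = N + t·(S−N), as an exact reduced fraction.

Choose coordinates W = (0, 0), G = (1, 0), S = (0, 1), D = (-1, 1).
1. V is the midpoint of WS ⇒ V = (0, 1/2)
2. C is the midpoint of DS ⇒ C = (-1/2, 1)
3. N is the centroid of triangle GDC ⇒ N = (-1/6, 2/3)
through G parallel to WV: direction (0, 1/2); meets NS at P = (1, 3)
P = N + t·(S−N) with t = 7

t = 7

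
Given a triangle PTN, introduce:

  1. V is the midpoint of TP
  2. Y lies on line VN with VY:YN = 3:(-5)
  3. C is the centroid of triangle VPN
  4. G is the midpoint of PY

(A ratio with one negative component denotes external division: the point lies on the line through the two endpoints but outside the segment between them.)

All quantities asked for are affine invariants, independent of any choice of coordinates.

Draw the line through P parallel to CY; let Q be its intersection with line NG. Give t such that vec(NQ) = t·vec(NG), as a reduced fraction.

Set P = (0, 0), T = (1, 0), N = (0, 1); any affine frame gives the same invariant.
1. V is the midpoint of TP ⇒ V = (1/2, 0)
2. Y lies on line VN with VY:YN = 3:(-5) ⇒ Y = (5/4, -3/2)
3. C is the centroid of triangle VPN ⇒ C = (1/6, 1/3)
4. G is the midpoint of PY ⇒ G = (5/8, -3/4)
through P parallel to CY: direction (13/12, -11/6); meets NG at Q = (65/72, -55/36)
Q = N + t·(G−N) with t = 13/9

t = 13/9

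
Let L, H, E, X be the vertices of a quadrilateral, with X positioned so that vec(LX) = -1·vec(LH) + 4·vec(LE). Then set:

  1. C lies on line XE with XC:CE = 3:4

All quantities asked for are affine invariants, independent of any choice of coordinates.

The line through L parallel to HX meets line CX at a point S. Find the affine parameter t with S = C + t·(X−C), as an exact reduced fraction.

Set L = (0, 0), H = (1, 0), E = (0, 1), X = (-1, 4); any affine frame gives the same invariant.
1. C lies on line XE with XC:CE = 3:4 ⇒ C = (-4/7, 19/7)
through L parallel to HX: direction (-2, 4); meets CX at S = (1, -2)
S = C + t·(X−C) with t = -11/3

t = -11/3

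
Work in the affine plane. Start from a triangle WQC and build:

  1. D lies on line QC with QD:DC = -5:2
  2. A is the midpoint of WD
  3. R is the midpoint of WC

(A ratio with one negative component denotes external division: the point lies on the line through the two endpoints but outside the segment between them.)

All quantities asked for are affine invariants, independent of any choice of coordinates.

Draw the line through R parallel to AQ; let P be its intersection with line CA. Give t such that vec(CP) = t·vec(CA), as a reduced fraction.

Set W = (0, 0), Q = (1, 0), C = (0, 1); any affine frame gives the same invariant.
1. D lies on line QC with QD:DC = -5:2 ⇒ D = (-2/3, 5/3)
2. A is the midpoint of WD ⇒ A = (-1/3, 5/6)
3. R is the midpoint of WC ⇒ R = (0, 1/2)
through R parallel to AQ: direction (4/3, -5/6); meets CA at P = (-4/9, 7/9)
P = C + t·(A−C) with t = 4/3

t = 4/3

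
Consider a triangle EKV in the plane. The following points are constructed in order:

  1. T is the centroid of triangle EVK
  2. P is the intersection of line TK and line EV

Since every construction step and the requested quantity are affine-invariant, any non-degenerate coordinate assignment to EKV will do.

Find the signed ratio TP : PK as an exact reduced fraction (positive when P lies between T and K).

TP:PK = -1/3

Assign E = (0, 0), K = (1, 0), V = (0, 1) — the answer is frame-independent, so this choice is without loss of generality.
1. T is the centroid of triangle EVK ⇒ T = (1/3, 1/3)
2. P is the intersection of line TK and line EV ⇒ P = (0, 1/2)
P = T + t·(K−T) with t = -1/2, so TP:PK = t:(1−t) = -1/2:3/2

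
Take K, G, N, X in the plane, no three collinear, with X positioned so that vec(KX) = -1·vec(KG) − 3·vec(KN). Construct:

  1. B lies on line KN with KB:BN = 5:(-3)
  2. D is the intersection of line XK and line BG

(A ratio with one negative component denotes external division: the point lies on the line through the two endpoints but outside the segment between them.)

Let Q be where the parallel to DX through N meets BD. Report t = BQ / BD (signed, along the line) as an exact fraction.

Choose coordinates K = (0, 0), G = (1, 0), N = (0, 1), X = (-1, -3).
1. B lies on line KN with KB:BN = 5:(-3) ⇒ B = (0, 5/2)
2. D is the intersection of line XK and line BG ⇒ D = (5/11, 15/11)
through N parallel to DX: direction (-16/11, -48/11); meets BD at Q = (3/11, 20/11)
Q = B + t·(D−B) with t = 3/5

t = 3/5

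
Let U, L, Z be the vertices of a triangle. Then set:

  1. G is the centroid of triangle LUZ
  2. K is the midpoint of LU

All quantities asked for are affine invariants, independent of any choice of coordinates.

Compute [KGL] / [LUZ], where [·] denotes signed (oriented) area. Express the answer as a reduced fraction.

[KGL]:[LUZ] = 1/6

Set U = (0, 0), L = (1, 0), Z = (0, 1); any affine frame gives the same invariant.
1. G is the centroid of triangle LUZ ⇒ G = (1/3, 1/3)
2. K is the midpoint of LU ⇒ K = (1/2, 0)
2·[KGL] = -1/6, 2·[LUZ] = -1
[KGL]:[LUZ] = -1/6:-1 = 1/6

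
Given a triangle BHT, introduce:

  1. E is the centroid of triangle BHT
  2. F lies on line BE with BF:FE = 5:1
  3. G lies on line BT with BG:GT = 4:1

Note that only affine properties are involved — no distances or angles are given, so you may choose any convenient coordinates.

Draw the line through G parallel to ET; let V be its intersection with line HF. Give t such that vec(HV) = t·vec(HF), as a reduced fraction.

t = 36/35

Choose coordinates B = (0, 0), H = (1, 0), T = (0, 1).
1. E is the centroid of triangle BHT ⇒ E = (1/3, 1/3)
2. F lies on line BE with BF:FE = 5:1 ⇒ F = (5/18, 5/18)
3. G lies on line BT with BG:GT = 4:1 ⇒ G = (0, 4/5)
through G parallel to ET: direction (-1/3, 2/3); meets HF at V = (9/35, 2/7)
V = H + t·(F−H) with t = 36/35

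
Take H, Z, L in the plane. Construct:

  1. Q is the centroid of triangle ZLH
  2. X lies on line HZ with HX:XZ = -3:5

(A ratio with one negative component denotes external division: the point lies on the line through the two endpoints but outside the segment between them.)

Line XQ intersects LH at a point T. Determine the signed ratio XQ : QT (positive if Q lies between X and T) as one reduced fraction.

Work in coordinates with H = (0, 0), Z = (1, 0), L = (0, 1).
1. Q is the centroid of triangle ZLH ⇒ Q = (1/3, 1/3)
2. X lies on line HZ with HX:XZ = -3:5 ⇒ X = (-3/2, 0)
line XQ meets LH at T = (0, 3/11)
Q = X + t·(T−X) with t = 11/9, so XQ:QT = 11/9:-2/9

XQ:QT = -11/2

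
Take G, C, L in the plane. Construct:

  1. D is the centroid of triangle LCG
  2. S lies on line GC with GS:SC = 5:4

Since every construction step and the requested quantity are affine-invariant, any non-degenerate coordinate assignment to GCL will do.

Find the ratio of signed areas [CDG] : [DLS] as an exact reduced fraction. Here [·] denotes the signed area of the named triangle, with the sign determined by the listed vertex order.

Work in coordinates with G = (0, 0), C = (1, 0), L = (0, 1).
1. D is the centroid of triangle LCG ⇒ D = (1/3, 1/3)
2. S lies on line GC with GS:SC = 5:4 ⇒ S = (5/9, 0)
2·[CDG] = 1/3, 2·[DLS] = -1/27
[CDG]:[DLS] = 1/3:-1/27 = -9

[CDG]:[DLS] = -9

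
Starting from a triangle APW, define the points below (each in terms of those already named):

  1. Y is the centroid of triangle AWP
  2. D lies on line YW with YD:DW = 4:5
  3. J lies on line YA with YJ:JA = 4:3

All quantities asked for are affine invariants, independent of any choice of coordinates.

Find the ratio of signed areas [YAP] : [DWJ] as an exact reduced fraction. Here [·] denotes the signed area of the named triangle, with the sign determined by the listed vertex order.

Assign A = (0, 0), P = (1, 0), W = (0, 1) — the answer is frame-independent, so this choice is without loss of generality.
1. Y is the centroid of triangle AWP ⇒ Y = (1/3, 1/3)
2. D lies on line YW with YD:DW = 4:5 ⇒ D = (5/27, 17/27)
3. J lies on line YA with YJ:JA = 4:3 ⇒ J = (1/7, 1/7)
2·[YAP] = 1/3, 2·[DWJ] = 20/189
[YAP]:[DWJ] = 1/3:20/189 = 63/20

[YAP]:[DWJ] = 63/20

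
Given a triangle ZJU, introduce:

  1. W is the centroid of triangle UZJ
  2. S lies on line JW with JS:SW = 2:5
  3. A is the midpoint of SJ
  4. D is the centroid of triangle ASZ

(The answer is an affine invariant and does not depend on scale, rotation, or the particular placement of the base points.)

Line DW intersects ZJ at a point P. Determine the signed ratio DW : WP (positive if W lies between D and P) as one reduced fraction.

DW:WP = -6/7

Set Z = (0, 0), J = (1, 0), U = (0, 1); any affine frame gives the same invariant.
1. W is the centroid of triangle UZJ ⇒ W = (1/3, 1/3)
2. S lies on line JW with JS:SW = 2:5 ⇒ S = (17/21, 2/21)
3. A is the midpoint of SJ ⇒ A = (19/21, 1/21)
4. D is the centroid of triangle ASZ ⇒ D = (4/7, 1/21)
line DW meets ZJ at P = (11/18, 0)
W = D + t·(P−D) with t = -6, so DW:WP = -6:7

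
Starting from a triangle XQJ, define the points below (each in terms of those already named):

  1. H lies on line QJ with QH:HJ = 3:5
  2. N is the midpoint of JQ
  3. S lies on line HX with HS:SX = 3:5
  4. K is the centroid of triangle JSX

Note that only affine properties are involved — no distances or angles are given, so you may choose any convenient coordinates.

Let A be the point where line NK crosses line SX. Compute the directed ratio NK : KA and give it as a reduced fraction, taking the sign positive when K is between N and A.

NK:KA = -2/5

Assign X = (0, 0), Q = (1, 0), J = (0, 1) — the answer is frame-independent, so this choice is without loss of generality.
1. H lies on line QJ with QH:HJ = 3:5 ⇒ H = (5/8, 3/8)
2. N is the midpoint of JQ ⇒ N = (1/2, 1/2)
3. S lies on line HX with HS:SX = 3:5 ⇒ S = (25/64, 15/64)
4. K is the centroid of triangle JSX ⇒ K = (25/192, 79/192)
line NK meets SX at A = (135/128, 81/128)
K = N + t·(A−N) with t = -2/3, so NK:KA = -2/3:5/3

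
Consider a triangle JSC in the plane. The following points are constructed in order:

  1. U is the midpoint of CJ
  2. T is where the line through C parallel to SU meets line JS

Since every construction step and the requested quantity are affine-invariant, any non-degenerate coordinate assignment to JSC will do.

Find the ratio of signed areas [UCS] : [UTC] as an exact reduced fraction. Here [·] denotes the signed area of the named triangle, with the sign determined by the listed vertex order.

Assign J = (0, 0), S = (1, 0), C = (0, 1) — the answer is frame-independent, so this choice is without loss of generality.
1. U is the midpoint of CJ ⇒ U = (0, 1/2)
2. T is where the line through C parallel to SU meets line JS ⇒ T = (2, 0)
2·[UCS] = -1/2, 2·[UTC] = 1
[UCS]:[UTC] = -1/2:1 = -1/2

[UCS]:[UTC] = -1/2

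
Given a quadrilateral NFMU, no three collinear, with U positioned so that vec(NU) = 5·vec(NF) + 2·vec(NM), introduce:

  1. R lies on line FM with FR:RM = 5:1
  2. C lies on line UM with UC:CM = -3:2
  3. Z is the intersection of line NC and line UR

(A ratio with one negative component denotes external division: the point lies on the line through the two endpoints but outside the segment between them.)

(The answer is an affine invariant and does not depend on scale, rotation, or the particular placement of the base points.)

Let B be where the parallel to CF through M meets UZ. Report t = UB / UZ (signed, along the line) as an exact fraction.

t = 41/120

Work in coordinates with N = (0, 0), F = (1, 0), M = (0, 1), U = (5, 2).
1. R lies on line FM with FR:RM = 5:1 ⇒ R = (1/6, 5/6)
2. C lies on line UM with UC:CM = -3:2 ⇒ C = (-10, -1)
3. Z is the intersection of line NC and line UR ⇒ Z = (-230/41, -23/41)
through M parallel to CF: direction (11, 1); meets UZ at B = (11/8, 9/8)
B = U + t·(Z−U) with t = 41/120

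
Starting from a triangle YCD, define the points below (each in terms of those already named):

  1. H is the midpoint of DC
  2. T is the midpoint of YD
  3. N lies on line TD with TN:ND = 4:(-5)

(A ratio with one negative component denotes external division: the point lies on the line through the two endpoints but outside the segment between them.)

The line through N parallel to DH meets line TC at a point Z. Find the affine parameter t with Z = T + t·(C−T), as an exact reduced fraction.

t = -4

Choose coordinates Y = (0, 0), C = (1, 0), D = (0, 1).
1. H is the midpoint of DC ⇒ H = (1/2, 1/2)
2. T is the midpoint of YD ⇒ T = (0, 1/2)
3. N lies on line TD with TN:ND = 4:(-5) ⇒ N = (0, -3/2)
through N parallel to DH: direction (1/2, -1/2); meets TC at Z = (-4, 5/2)
Z = T + t·(C−T) with t = -4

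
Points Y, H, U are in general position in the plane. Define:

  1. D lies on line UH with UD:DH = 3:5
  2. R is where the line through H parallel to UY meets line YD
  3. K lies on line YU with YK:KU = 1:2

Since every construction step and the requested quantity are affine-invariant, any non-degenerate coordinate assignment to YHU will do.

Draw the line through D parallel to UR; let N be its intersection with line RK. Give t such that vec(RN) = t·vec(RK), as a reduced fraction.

Choose coordinates Y = (0, 0), H = (1, 0), U = (0, 1).
1. D lies on line UH with UD:DH = 3:5 ⇒ D = (3/8, 5/8)
2. R is where the line through H parallel to UY meets line YD ⇒ R = (1, 5/3)
3. K lies on line YU with YK:KU = 1:2 ⇒ K = (0, 1/3)
through D parallel to UR: direction (1, 2/3); meets RK at N = (1/16, 5/12)
N = R + t·(K−R) with t = 15/16

t = 15/16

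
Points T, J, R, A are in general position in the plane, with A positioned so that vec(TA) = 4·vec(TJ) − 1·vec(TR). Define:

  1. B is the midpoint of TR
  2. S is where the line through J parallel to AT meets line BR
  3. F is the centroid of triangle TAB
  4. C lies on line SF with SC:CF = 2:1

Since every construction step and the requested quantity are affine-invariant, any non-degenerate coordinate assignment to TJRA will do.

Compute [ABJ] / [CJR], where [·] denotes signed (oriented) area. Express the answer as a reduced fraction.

[ABJ]:[CJR] = 18/5

Set T = (0, 0), J = (1, 0), R = (0, 1), A = (4, -1); any affine frame gives the same invariant.
1. B is the midpoint of TR ⇒ B = (0, 1/2)
2. S is where the line through J parallel to AT meets line BR ⇒ S = (0, 1/4)
3. F is the centroid of triangle TAB ⇒ F = (4/3, -1/6)
4. C lies on line SF with SC:CF = 2:1 ⇒ C = (8/9, -1/36)
2·[ABJ] = 1/2, 2·[CJR] = 5/36
[ABJ]:[CJR] = 1/2:5/36 = 18/5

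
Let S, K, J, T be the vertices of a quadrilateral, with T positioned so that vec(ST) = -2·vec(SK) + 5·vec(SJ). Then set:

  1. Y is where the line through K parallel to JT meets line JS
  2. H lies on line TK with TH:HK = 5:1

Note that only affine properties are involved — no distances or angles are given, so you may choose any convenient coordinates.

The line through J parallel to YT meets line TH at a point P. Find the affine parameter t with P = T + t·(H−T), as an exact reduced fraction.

t = 12/5

Set S = (0, 0), K = (1, 0), J = (0, 1), T = (-2, 5); any affine frame gives the same invariant.
1. Y is where the line through K parallel to JT meets line JS ⇒ Y = (0, 2)
2. H lies on line TK with TH:HK = 5:1 ⇒ H = (1/2, 5/6)
through J parallel to YT: direction (-2, 3); meets TH at P = (4, -5)
P = T + t·(H−T) with t = 12/5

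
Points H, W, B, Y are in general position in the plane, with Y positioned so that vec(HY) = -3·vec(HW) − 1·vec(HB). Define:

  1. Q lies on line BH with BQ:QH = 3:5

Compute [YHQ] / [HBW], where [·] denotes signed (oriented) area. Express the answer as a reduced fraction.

Work in coordinates with H = (0, 0), W = (1, 0), B = (0, 1), Y = (-3, -1).
1. Q lies on line BH with BQ:QH = 3:5 ⇒ Q = (0, 5/8)
2·[YHQ] = 15/8, 2·[HBW] = -1
[YHQ]:[HBW] = 15/8:-1 = -15/8

[YHQ]:[HBW] = -15/8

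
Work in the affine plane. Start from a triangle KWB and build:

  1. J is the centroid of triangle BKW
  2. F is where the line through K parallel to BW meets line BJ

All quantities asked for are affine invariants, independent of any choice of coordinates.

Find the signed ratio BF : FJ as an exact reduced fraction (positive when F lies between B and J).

BF:FJ = -3/2

Set K = (0, 0), W = (1, 0), B = (0, 1); any affine frame gives the same invariant.
1. J is the centroid of triangle BKW ⇒ J = (1/3, 1/3)
2. F is where the line through K parallel to BW meets line BJ ⇒ F = (1, -1)
F = B + t·(J−B) with t = 3, so BF:FJ = t:(1−t) = 3:-2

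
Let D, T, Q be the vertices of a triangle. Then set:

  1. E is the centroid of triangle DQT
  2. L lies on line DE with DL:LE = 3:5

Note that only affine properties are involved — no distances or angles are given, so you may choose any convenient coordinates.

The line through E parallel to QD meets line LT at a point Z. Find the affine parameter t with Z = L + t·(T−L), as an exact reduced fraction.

Set D = (0, 0), T = (1, 0), Q = (0, 1); any affine frame gives the same invariant.
1. E is the centroid of triangle DQT ⇒ E = (1/3, 1/3)
2. L lies on line DE with DL:LE = 3:5 ⇒ L = (1/8, 1/8)
through E parallel to QD: direction (0, -1); meets LT at Z = (1/3, 2/21)
Z = L + t·(T−L) with t = 5/21

t = 5/21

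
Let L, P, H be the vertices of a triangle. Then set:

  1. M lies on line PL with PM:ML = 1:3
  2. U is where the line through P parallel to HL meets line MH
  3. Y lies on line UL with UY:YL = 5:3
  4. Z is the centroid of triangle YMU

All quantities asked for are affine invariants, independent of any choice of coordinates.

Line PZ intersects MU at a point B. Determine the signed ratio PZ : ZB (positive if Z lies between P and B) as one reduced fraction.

PZ:ZB = -13/5

Assign L = (0, 0), P = (1, 0), H = (0, 1) — the answer is frame-independent, so this choice is without loss of generality.
1. M lies on line PL with PM:ML = 1:3 ⇒ M = (3/4, 0)
2. U is where the line through P parallel to HL meets line MH ⇒ U = (1, -1/3)
3. Y lies on line UL with UY:YL = 5:3 ⇒ Y = (3/8, -1/8)
4. Z is the centroid of triangle YMU ⇒ Z = (17/24, -11/72)
line PZ meets MU at B = (32/39, -11/117)
Z = P + t·(B−P) with t = 13/8, so PZ:ZB = 13/8:-5/8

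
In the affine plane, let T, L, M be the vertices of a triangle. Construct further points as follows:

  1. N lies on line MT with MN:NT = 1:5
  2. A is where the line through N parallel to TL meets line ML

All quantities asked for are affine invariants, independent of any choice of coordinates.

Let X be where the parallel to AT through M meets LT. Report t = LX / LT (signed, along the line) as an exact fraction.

Assign T = (0, 0), L = (1, 0), M = (0, 1) — the answer is frame-independent, so this choice is without loss of generality.
1. N lies on line MT with MN:NT = 1:5 ⇒ N = (0, 5/6)
2. A is where the line through N parallel to TL meets line ML ⇒ A = (1/6, 5/6)
through M parallel to AT: direction (-1/6, -5/6); meets LT at X = (-1/5, 0)
X = L + t·(T−L) with t = 6/5

t = 6/5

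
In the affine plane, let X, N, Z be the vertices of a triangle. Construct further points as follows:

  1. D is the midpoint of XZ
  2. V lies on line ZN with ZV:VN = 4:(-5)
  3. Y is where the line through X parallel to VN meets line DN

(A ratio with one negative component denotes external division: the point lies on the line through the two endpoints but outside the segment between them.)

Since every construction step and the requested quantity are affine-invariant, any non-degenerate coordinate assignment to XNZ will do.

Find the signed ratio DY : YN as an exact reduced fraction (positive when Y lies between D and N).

DY:YN = -1/2

Set X = (0, 0), N = (1, 0), Z = (0, 1); any affine frame gives the same invariant.
1. D is the midpoint of XZ ⇒ D = (0, 1/2)
2. V lies on line ZN with ZV:VN = 4:(-5) ⇒ V = (-4, 5)
3. Y is where the line through X parallel to VN meets line DN ⇒ Y = (-1, 1)
Y = D + t·(N−D) with t = -1, so DY:YN = t:(1−t) = -1:2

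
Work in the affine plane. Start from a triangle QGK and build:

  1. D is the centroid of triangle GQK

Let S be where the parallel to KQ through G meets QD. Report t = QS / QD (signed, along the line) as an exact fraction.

Set Q = (0, 0), G = (1, 0), K = (0, 1); any affine frame gives the same invariant.
1. D is the centroid of triangle GQK ⇒ D = (1/3, 1/3)
through G parallel to KQ: direction (0, -1); meets QD at S = (1, 1)
S = Q + t·(D−Q) with t = 3

t = 3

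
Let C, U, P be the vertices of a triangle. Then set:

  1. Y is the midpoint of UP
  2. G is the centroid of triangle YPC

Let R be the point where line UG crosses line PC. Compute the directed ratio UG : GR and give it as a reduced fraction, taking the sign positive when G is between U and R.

Work in coordinates with C = (0, 0), U = (1, 0), P = (0, 1).
1. Y is the midpoint of UP ⇒ Y = (1/2, 1/2)
2. G is the centroid of triangle YPC ⇒ G = (1/6, 1/2)
line UG meets PC at R = (0, 3/5)
G = U + t·(R−U) with t = 5/6, so UG:GR = 5/6:1/6

UG:GR = 5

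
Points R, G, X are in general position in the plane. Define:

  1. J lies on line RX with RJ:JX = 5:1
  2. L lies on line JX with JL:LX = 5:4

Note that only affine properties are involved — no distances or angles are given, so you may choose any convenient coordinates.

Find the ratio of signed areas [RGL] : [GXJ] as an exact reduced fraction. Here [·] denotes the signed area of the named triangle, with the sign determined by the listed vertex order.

[RGL]:[GXJ] = 50/9

Set R = (0, 0), G = (1, 0), X = (0, 1); any affine frame gives the same invariant.
1. J lies on line RX with RJ:JX = 5:1 ⇒ J = (0, 5/6)
2. L lies on line JX with JL:LX = 5:4 ⇒ L = (0, 25/27)
2·[RGL] = 25/27, 2·[GXJ] = 1/6
[RGL]:[GXJ] = 25/27:1/6 = 50/9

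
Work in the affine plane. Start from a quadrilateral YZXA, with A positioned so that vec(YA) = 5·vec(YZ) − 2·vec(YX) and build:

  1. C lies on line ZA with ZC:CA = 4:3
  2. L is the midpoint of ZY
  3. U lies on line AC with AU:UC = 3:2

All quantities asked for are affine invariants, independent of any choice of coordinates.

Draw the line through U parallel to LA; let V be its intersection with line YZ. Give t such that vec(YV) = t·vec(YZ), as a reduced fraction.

t = 22/35

Work in coordinates with Y = (0, 0), Z = (1, 0), X = (0, 1), A = (5, -2).
1. C lies on line ZA with ZC:CA = 4:3 ⇒ C = (23/7, -8/7)
2. L is the midpoint of ZY ⇒ L = (1/2, 0)
3. U lies on line AC with AU:UC = 3:2 ⇒ U = (139/35, -52/35)
through U parallel to LA: direction (9/2, -2); meets YZ at V = (22/35, 0)
V = Y + t·(Z−Y) with t = 22/35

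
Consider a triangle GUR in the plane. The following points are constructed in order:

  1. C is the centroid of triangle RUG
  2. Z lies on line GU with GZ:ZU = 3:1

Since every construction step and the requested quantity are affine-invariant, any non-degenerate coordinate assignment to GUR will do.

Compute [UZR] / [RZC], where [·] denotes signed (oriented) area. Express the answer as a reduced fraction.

Assign G = (0, 0), U = (1, 0), R = (0, 1) — the answer is frame-independent, so this choice is without loss of generality.
1. C is the centroid of triangle RUG ⇒ C = (1/3, 1/3)
2. Z lies on line GU with GZ:ZU = 3:1 ⇒ Z = (3/4, 0)
2·[UZR] = -1/4, 2·[RZC] = -1/6
[UZR]:[RZC] = -1/4:-1/6 = 3/2

[UZR]:[RZC] = 3/2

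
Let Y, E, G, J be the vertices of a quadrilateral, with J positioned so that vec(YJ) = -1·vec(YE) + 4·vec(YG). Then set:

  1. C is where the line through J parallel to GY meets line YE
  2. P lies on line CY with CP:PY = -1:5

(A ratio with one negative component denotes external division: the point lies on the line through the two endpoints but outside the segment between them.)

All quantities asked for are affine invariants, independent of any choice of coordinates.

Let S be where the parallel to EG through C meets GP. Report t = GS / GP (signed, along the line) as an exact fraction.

Work in coordinates with Y = (0, 0), E = (1, 0), G = (0, 1), J = (-1, 4).
1. C is where the line through J parallel to GY meets line YE ⇒ C = (-1, 0)
2. P lies on line CY with CP:PY = -1:5 ⇒ P = (-5/4, 0)
through C parallel to EG: direction (-1, 1); meets GP at S = (-10/9, 1/9)
S = G + t·(P−G) with t = 8/9

t = 8/9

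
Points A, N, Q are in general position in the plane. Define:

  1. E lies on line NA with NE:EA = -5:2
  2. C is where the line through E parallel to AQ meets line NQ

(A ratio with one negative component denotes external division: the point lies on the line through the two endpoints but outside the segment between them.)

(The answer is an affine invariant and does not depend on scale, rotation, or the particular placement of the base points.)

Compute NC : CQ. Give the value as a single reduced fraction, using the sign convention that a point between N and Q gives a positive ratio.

Assign A = (0, 0), N = (1, 0), Q = (0, 1) — the answer is frame-independent, so this choice is without loss of generality.
1. E lies on line NA with NE:EA = -5:2 ⇒ E = (-2/3, 0)
2. C is where the line through E parallel to AQ meets line NQ ⇒ C = (-2/3, 5/3)
C = N + t·(Q−N) with t = 5/3, so NC:CQ = t:(1−t) = 5/3:-2/3

NC:CQ = -5/2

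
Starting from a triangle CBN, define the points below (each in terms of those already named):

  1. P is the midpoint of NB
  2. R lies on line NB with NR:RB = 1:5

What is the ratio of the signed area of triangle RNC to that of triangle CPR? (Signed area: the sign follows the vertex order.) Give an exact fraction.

Set C = (0, 0), B = (1, 0), N = (0, 1); any affine frame gives the same invariant.
1. P is the midpoint of NB ⇒ P = (1/2, 1/2)
2. R lies on line NB with NR:RB = 1:5 ⇒ R = (1/6, 5/6)
2·[RNC] = 1/6, 2·[CPR] = 1/3
[RNC]:[CPR] = 1/6:1/3 = 1/2

[RNC]:[CPR] = 1/2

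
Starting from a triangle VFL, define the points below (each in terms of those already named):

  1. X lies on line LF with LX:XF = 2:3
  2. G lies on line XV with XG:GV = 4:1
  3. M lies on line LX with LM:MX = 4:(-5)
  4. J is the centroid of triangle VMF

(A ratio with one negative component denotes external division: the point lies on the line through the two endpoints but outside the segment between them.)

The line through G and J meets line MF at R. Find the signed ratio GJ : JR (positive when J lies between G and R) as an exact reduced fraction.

GJ:JR = 7/5

Work in coordinates with V = (0, 0), F = (1, 0), L = (0, 1).
1. X lies on line LF with LX:XF = 2:3 ⇒ X = (2/5, 3/5)
2. G lies on line XV with XG:GV = 4:1 ⇒ G = (2/25, 3/25)
3. M lies on line LX with LM:MX = 4:(-5) ⇒ M = (-8/5, 13/5)
4. J is the centroid of triangle VMF ⇒ J = (-1/5, 13/15)
line GJ meets MF at R = (-2/5, 7/5)
J = G + t·(R−G) with t = 7/12, so GJ:JR = 7/12:5/12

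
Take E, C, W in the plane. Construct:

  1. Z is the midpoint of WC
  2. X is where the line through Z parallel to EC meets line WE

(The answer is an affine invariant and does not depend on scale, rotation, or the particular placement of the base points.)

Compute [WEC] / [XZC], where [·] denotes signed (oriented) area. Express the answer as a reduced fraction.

[WEC]:[XZC] = -4

Work in coordinates with E = (0, 0), C = (1, 0), W = (0, 1).
1. Z is the midpoint of WC ⇒ Z = (1/2, 1/2)
2. X is where the line through Z parallel to EC meets line WE ⇒ X = (0, 1/2)
2·[WEC] = 1, 2·[XZC] = -1/4
[WEC]:[XZC] = 1:-1/4 = -4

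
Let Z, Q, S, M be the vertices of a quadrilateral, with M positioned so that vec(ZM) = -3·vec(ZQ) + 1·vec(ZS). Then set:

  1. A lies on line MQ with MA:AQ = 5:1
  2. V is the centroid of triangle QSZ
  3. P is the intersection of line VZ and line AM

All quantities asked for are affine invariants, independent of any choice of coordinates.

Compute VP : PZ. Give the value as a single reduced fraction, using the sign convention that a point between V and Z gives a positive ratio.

VP:PZ = 2/3

Assign Z = (0, 0), Q = (1, 0), S = (0, 1), M = (-3, 1) — the answer is frame-independent, so this choice is without loss of generality.
1. A lies on line MQ with MA:AQ = 5:1 ⇒ A = (1/3, 1/6)
2. V is the centroid of triangle QSZ ⇒ V = (1/3, 1/3)
3. P is the intersection of line VZ and line AM ⇒ P = (1/5, 1/5)
P = V + t·(Z−V) with t = 2/5, so VP:PZ = t:(1−t) = 2/5:3/5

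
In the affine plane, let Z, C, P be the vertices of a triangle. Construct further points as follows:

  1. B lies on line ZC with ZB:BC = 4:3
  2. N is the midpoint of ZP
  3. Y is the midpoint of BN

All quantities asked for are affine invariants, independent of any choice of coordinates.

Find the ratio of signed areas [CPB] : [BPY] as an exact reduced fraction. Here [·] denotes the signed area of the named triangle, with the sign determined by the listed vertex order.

[CPB]:[BPY] = 3

Assign Z = (0, 0), C = (1, 0), P = (0, 1) — the answer is frame-independent, so this choice is without loss of generality.
1. B lies on line ZC with ZB:BC = 4:3 ⇒ B = (4/7, 0)
2. N is the midpoint of ZP ⇒ N = (0, 1/2)
3. Y is the midpoint of BN ⇒ Y = (2/7, 1/4)
2·[CPB] = 3/7, 2·[BPY] = 1/7
[CPB]:[BPY] = 3/7:1/7 = 3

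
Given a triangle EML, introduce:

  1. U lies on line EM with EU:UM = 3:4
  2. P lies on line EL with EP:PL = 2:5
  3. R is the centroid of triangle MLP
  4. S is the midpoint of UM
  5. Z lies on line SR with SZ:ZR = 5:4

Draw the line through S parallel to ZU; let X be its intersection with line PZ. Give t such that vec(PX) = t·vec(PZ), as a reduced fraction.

Set E = (0, 0), M = (1, 0), L = (0, 1); any affine frame gives the same invariant.
1. U lies on line EM with EU:UM = 3:4 ⇒ U = (3/7, 0)
2. P lies on line EL with EP:PL = 2:5 ⇒ P = (0, 2/7)
3. R is the centroid of triangle MLP ⇒ R = (1/3, 3/7)
4. S is the midpoint of UM ⇒ S = (5/7, 0)
5. Z lies on line SR with SZ:ZR = 5:4 ⇒ Z = (95/189, 5/21)
through S parallel to ZU: direction (-2/27, -5/21); meets PZ at X = (24035/30807, 725/3423)
X = P + t·(Z−P) with t = 253/163

t = 253/163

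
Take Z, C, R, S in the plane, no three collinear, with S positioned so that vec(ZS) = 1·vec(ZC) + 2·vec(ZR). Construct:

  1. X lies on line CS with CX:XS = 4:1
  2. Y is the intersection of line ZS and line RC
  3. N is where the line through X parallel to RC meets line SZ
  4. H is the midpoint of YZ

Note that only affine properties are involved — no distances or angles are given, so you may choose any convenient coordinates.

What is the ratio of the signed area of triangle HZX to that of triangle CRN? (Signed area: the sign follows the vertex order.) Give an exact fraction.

[HZX]:[CRN] = -1/24

Assign Z = (0, 0), C = (1, 0), R = (0, 1), S = (1, 2) — the answer is frame-independent, so this choice is without loss of generality.
1. X lies on line CS with CX:XS = 4:1 ⇒ X = (1, 8/5)
2. Y is the intersection of line ZS and line RC ⇒ Y = (1/3, 2/3)
3. N is where the line through X parallel to RC meets line SZ ⇒ N = (13/15, 26/15)
4. H is the midpoint of YZ ⇒ H = (1/6, 1/3)
2·[HZX] = 1/15, 2·[CRN] = -8/5
[HZX]:[CRN] = 1/15:-8/5 = -1/24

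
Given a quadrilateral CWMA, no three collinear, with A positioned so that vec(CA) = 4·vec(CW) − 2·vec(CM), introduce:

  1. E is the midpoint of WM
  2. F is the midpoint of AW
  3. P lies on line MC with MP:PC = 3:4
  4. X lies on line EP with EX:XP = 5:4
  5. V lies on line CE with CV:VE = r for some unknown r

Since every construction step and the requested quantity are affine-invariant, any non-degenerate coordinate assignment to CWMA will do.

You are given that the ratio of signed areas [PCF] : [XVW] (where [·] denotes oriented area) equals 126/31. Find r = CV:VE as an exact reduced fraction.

r = 2/5

Assign C = (0, 0), W = (1, 0), M = (0, 1), A = (4, -2) — the answer is frame-independent, so this choice is without loss of generality.
1. E is the midpoint of WM ⇒ E = (1/2, 1/2)
2. F is the midpoint of AW ⇒ F = (5/2, -1)
3. P lies on line MC with MP:PC = 3:4 ⇒ P = (0, 4/7)
4. X lies on line EP with EX:XP = 5:4 ⇒ X = (2/9, 34/63)
5. With CV:VE = r, write λ = r/(r+1) so V = C + λ·(E−C); V is affine-linear in λ
Every point depending on V is an affine combination of V and λ-independent points, so each such coordinate is linear in λ; the λ² term in each signed area is a multiple of (E−C)×(E−C) = 0, so 2·[PCF] and 2·[XVW] are each linear in λ. Evaluating at λ=0 and λ=1:
  2·[PCF] = 10/7,   2·[XVW] = -83/126·λ + 34/63
So [PCF]:[XVW] = (10/7) / (-83/126·λ + 34/63). Setting this equal to 126/31:
  10/7 = 126/31·(-83/126·λ + 34/63)  ⇒  λ = 2/7
Then r = λ/(1−λ) = (2/7)/(5/7) = 2/5. Check: with r = 2/5, V = (1/7, 1/7) and [PCF]:[XVW] = 126/31 as required.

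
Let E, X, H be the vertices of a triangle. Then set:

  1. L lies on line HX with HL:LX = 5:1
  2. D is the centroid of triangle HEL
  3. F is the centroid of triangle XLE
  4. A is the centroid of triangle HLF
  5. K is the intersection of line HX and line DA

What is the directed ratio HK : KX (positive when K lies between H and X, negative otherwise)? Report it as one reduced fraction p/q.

HK:KX = 7/5

Assign E = (0, 0), X = (1, 0), H = (0, 1) — the answer is frame-independent, so this choice is without loss of generality.
1. L lies on line HX with HL:LX = 5:1 ⇒ L = (5/6, 1/6)
2. D is the centroid of triangle HEL ⇒ D = (5/18, 7/18)
3. F is the centroid of triangle XLE ⇒ F = (11/18, 1/18)
4. A is the centroid of triangle HLF ⇒ A = (13/27, 11/27)
5. K is the intersection of line HX and line DA ⇒ K = (7/12, 5/12)
K = H + t·(X−H) with t = 7/12, so HK:KX = t:(1−t) = 7/12:5/12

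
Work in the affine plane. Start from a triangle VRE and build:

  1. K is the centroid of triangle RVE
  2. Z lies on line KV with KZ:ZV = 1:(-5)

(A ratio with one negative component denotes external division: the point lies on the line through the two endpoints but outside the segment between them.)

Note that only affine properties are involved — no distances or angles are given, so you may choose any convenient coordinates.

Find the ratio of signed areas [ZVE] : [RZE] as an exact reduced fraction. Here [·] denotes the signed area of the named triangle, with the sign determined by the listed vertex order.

[ZVE]:[RZE] = 5/2

Set V = (0, 0), R = (1, 0), E = (0, 1); any affine frame gives the same invariant.
1. K is the centroid of triangle RVE ⇒ K = (1/3, 1/3)
2. Z lies on line KV with KZ:ZV = 1:(-5) ⇒ Z = (5/12, 5/12)
2·[ZVE] = -5/12, 2·[RZE] = -1/6
[ZVE]:[RZE] = -5/12:-1/6 = 5/2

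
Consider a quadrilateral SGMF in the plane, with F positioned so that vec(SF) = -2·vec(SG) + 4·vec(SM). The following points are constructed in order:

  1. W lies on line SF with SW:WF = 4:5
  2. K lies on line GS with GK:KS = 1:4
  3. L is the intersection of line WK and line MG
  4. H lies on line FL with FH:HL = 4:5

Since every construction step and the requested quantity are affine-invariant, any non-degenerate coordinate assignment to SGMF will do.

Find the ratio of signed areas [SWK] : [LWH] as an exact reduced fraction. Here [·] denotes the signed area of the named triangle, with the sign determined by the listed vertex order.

Work in coordinates with S = (0, 0), G = (1, 0), M = (0, 1), F = (-2, 4).
1. W lies on line SF with SW:WF = 4:5 ⇒ W = (-8/9, 16/9)
2. K lies on line GS with GK:KS = 1:4 ⇒ K = (4/5, 0)
3. L is the intersection of line WK and line MG ⇒ L = (-3, 4)
4. H lies on line FL with FH:HL = 4:5 ⇒ H = (-22/9, 4)
2·[SWK] = -64/45, 2·[LWH] = 100/81
[SWK]:[LWH] = -64/45:100/81 = -144/125

[SWK]:[LWH] = -144/125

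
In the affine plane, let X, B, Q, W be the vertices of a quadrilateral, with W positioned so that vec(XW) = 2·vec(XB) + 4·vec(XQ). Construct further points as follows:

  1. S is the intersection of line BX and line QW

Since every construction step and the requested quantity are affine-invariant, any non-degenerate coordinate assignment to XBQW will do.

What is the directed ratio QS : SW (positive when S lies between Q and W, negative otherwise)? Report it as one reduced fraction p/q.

Assign X = (0, 0), B = (1, 0), Q = (0, 1), W = (2, 4) — the answer is frame-independent, so this choice is without loss of generality.
1. S is the intersection of line BX and line QW ⇒ S = (-2/3, 0)
S = Q + t·(W−Q) with t = -1/3, so QS:SW = t:(1−t) = -1/3:4/3

QS:SW = -1/4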